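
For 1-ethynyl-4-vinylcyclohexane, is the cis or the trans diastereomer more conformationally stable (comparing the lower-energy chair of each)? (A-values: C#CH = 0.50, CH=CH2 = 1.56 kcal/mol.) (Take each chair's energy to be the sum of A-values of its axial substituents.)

trans

At 1,4 positions (parity opposite): cis → (a,e or e,a); trans → (e,e or a,a).
Best chair for cis: E = 0.50 kcal/mol; best chair for trans: E = 0.00 kcal/mol.
The trans isomer is lower by 0.50 kcal/mol.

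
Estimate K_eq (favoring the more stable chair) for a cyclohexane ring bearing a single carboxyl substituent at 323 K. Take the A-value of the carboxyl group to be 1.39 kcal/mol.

K ≈ 8.72

One chair has the carboxyl group axial (E = 1.39 kcal/mol) and the other has it equatorial (E = 0).
ΔG = 1.39 kcal/mol between the two chairs.
K = exp(ΔG/RT) with R = 1.987×10⁻³ kcal mol⁻¹ K⁻¹ and T = 323 K gives K ≈ 8.72.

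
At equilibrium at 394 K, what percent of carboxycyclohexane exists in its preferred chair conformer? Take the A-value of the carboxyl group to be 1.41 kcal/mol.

85.8%

One chair has the carboxyl group axial (E = 1.41 kcal/mol) and the other has it equatorial (E = 0).
ΔG = 1.41 kcal/mol between the two chairs.
K = exp(ΔG/RT) with R = 1.987×10⁻³ kcal mol⁻¹ K⁻¹ and T = 394 K gives K ≈ 6.06.
Fraction in the lower-energy chair = K/(K+1) = 85.8%.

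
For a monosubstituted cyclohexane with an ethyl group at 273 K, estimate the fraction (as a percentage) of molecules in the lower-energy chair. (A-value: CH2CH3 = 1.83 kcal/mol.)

96.7%

One chair has the ethyl group axial (E = 1.83 kcal/mol) and the other has it equatorial (E = 0).
ΔG = 1.83 kcal/mol between the two chairs.
K = exp(ΔG/RT) with R = 1.987×10⁻³ kcal mol⁻¹ K⁻¹ and T = 273 K gives K ≈ 29.2.
Fraction in the lower-energy chair = K/(K+1) = 96.7%.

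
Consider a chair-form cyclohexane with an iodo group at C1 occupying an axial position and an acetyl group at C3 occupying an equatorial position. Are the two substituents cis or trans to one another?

trans

C1 and C3 have the same parity, so their axial bonds point in the same direction.
With same-parity carbons, two substituents on the same face are both axial or both equatorial; opposite faces give one of each.
Here the groups are axial/equatorial → opposite face → trans.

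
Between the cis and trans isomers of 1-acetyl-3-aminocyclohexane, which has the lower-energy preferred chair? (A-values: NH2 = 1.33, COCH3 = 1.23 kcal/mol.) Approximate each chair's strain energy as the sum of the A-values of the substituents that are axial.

cis

At 1,3 positions (parity same): cis → (e,e or a,a); trans → (a,e or e,a).
Best chair for cis: E = 0.00 kcal/mol; best chair for trans: E = 1.23 kcal/mol.
The cis isomer is lower by 1.23 kcal/mol.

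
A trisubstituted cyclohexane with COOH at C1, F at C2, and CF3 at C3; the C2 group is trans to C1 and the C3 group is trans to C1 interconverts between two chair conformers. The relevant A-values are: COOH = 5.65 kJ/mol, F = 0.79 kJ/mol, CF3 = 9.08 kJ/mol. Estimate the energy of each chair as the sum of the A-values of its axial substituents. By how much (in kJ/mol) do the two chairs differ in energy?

2.64 kJ/mol

Chair I (carboxyl axial, fluoro axial, trifluoromethyl equatorial): E = 6.44 kJ/mol.
Chair II (carboxyl equatorial, fluoro equatorial, trifluoromethyl axial): E = 9.08 kJ/mol.
ΔE = 9.08 − 6.44 = 2.64 kJ/mol; chair I is more stable.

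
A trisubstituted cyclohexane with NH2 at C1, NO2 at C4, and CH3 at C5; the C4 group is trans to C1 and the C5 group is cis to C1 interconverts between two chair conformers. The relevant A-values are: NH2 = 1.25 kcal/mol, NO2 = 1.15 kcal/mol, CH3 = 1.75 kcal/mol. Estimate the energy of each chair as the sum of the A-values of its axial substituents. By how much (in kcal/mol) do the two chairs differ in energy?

4.15 kcal/mol

Chair I (amino axial, nitro axial, methyl axial): E = 4.15 kcal/mol.
Chair II (amino equatorial, nitro equatorial, methyl equatorial): E = 0.00 kcal/mol.
ΔE = 4.15 − 0.00 = 4.15 kcal/mol; chair II is more stable.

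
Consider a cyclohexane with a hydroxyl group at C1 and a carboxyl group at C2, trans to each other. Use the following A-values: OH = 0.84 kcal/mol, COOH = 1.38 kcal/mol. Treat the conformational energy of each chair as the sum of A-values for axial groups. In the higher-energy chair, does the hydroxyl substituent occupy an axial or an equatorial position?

axial

C1 and C2 have opposite parity, so for the trans isomer the two substituents are e,e in one chair and a,a in the other.
Chair I (hydroxyl axial, carboxyl axial): E = 2.22 kcal/mol.
Chair II (hydroxyl equatorial, carboxyl equatorial): E = 0.00 kcal/mol.
Chair I is the less stable (higher-energy) conformer, and in that chair the hydroxyl group is axial.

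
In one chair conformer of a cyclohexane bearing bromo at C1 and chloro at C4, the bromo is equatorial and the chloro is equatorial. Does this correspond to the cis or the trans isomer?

trans

C1 and C4 have opposite parity, so their axial bonds point in opposite directions.
With opposite-parity carbons, two substituents on the same face are one axial and one equatorial; opposite faces give both axial or both equatorial.
Here the groups are equatorial/equatorial → opposite face → trans.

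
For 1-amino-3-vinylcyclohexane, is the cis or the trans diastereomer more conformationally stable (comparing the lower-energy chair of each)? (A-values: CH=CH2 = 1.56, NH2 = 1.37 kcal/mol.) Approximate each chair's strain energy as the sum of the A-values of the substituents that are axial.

cis

At 1,3 positions (parity same): cis → (e,e or a,a); trans → (a,e or e,a).
Best chair for cis: E = 0.00 kcal/mol; best chair for trans: E = 1.37 kcal/mol.
The cis isomer is lower by 1.37 kcal/mol.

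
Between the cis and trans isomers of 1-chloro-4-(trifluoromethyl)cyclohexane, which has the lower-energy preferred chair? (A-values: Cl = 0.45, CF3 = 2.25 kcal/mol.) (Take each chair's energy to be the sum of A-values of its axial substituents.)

At 1,4 positions (parity opposite): cis → (a,e or e,a); trans → (e,e or a,a).
Best chair for cis: E = 0.45 kcal/mol; best chair for trans: E = 0.00 kcal/mol.
The trans isomer is lower by 0.45 kcal/mol.

trans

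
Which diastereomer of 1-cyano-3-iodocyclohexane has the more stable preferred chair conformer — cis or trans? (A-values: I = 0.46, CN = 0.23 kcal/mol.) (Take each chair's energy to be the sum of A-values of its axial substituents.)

cis

At 1,3 positions (parity same): cis → (e,e or a,a); trans → (a,e or e,a).
Best chair for cis: E = 0.00 kcal/mol; best chair for trans: E = 0.23 kcal/mol.
The cis isomer is lower by 0.23 kcal/mol.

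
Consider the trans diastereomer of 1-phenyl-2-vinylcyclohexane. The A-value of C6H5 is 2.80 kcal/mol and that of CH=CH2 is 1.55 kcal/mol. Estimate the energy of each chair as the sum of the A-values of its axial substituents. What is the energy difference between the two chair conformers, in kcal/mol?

C1 and C2 have opposite parity, so for the trans isomer the two substituents are e,e in one chair and a,a in the other.
Chair I (phenyl axial, vinyl axial): E = 4.35 kcal/mol.
Chair II (phenyl equatorial, vinyl equatorial): E = 0.00 kcal/mol.
ΔE = 4.35 − 0.00 = 4.35 kcal/mol; chair II is more stable.

4.35 kcal/mol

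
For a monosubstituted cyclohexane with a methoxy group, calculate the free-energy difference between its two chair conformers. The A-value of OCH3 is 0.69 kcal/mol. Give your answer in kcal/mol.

A monosubstituted cyclohexane has one chair with the methoxy group axial (E = A = 0.69 kcal/mol) and one with it equatorial (E = 0).
ΔE = 0.69 − 0 = 0.69 kcal/mol.

0.69 kcal/mol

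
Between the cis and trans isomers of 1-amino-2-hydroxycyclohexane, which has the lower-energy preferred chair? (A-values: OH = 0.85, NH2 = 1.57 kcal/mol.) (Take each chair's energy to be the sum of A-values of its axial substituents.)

At 1,2 positions (parity opposite): cis → (a,e or e,a); trans → (e,e or a,a).
Best chair for cis: E = 0.85 kcal/mol; best chair for trans: E = 0.00 kcal/mol.
The trans isomer is lower by 0.85 kcal/mol.

trans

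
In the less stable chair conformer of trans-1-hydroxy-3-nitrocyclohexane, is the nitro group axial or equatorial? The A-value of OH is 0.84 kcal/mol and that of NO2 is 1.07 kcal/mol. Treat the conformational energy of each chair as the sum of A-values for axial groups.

C1 and C3 have the same parity, so for the trans isomer the two substituents are one axial and one equatorial in each chair.
Chair I (hydroxyl axial, nitro equatorial): E = 0.84 kcal/mol.
Chair II (hydroxyl equatorial, nitro axial): E = 1.07 kcal/mol.
Chair II is the less stable (higher-energy) conformer, and in that chair the nitro group is axial.

axial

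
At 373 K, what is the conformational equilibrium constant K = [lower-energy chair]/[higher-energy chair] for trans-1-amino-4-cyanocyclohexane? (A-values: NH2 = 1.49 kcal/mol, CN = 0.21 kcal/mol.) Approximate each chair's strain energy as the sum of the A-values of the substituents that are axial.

C1 and C4 have opposite parity, so for the trans isomer the two substituents are e,e in one chair and a,a in the other.
Chair I (amino axial, cyano axial): E = 1.70 kcal/mol; chair II (amino equatorial, cyano equatorial): E = 0.00 kcal/mol.
ΔG = 1.70 kcal/mol between the two chairs.
K = exp(ΔG/RT) with R = 1.987×10⁻³ kcal mol⁻¹ K⁻¹ and T = 373 K gives K ≈ 9.91.

K ≈ 9.91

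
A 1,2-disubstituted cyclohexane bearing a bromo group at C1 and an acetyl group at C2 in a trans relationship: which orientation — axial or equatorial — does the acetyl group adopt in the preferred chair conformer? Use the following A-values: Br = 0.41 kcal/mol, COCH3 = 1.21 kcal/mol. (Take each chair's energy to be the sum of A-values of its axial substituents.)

C1 and C2 have opposite parity, so for the trans isomer the two substituents are e,e in one chair and a,a in the other.
Chair I (bromo axial, acetyl axial): E = 1.62 kcal/mol.
Chair II (bromo equatorial, acetyl equatorial): E = 0.00 kcal/mol.
Chair II is the more stable (lower-energy) conformer, and in that chair the acetyl group is equatorial.

equatorial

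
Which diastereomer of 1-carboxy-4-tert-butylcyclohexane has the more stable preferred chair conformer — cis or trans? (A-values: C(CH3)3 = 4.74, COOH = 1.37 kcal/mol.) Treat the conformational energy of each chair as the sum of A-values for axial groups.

trans

At 1,4 positions (parity opposite): cis → (a,e or e,a); trans → (e,e or a,a).
Best chair for cis: E = 1.37 kcal/mol; best chair for trans: E = 0.00 kcal/mol.
The trans isomer is lower by 1.37 kcal/mol.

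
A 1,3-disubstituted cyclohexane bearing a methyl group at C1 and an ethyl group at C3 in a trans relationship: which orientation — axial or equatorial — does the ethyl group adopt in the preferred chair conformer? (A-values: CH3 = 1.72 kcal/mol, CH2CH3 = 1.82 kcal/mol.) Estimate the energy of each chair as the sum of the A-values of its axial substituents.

C1 and C3 have the same parity, so for the trans isomer the two substituents are one axial and one equatorial in each chair.
Chair I (methyl axial, ethyl equatorial): E = 1.72 kcal/mol.
Chair II (methyl equatorial, ethyl axial): E = 1.82 kcal/mol.
Chair I is the more stable (lower-energy) conformer, and in that chair the ethyl group is equatorial.

equatorial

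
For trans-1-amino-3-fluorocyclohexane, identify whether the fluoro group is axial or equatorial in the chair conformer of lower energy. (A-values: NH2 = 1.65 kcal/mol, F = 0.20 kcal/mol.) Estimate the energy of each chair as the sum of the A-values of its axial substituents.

axial

C1 and C3 have the same parity, so for the trans isomer the two substituents are one axial and one equatorial in each chair.
Chair I (amino axial, fluoro equatorial): E = 1.65 kcal/mol.
Chair II (amino equatorial, fluoro axial): E = 0.20 kcal/mol.
Chair II is the more stable (lower-energy) conformer, and in that chair the fluoro group is axial.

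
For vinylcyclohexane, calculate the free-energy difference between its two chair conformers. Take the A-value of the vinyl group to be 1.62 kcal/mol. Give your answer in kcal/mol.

1.62 kcal/mol

A monosubstituted cyclohexane has one chair with the vinyl group axial (E = A = 1.62 kcal/mol) and one with it equatorial (E = 0).
ΔE = 1.62 − 0 = 1.62 kcal/mol.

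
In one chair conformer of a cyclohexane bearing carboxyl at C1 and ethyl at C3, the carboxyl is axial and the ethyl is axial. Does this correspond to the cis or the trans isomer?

C1 and C3 have the same parity, so their axial bonds point in the same direction.
With same-parity carbons, two substituents on the same face are both axial or both equatorial; opposite faces give one of each.
Here the groups are axial/axial → same face → cis.

cis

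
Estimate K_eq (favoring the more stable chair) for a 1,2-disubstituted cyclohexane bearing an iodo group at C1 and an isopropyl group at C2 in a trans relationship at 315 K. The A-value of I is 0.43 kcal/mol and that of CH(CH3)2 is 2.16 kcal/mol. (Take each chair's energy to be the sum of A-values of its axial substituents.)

C1 and C2 have opposite parity, so for the trans isomer the two substituents are e,e in one chair and a,a in the other.
Chair I (iodo axial, isopropyl axial): E = 2.59 kcal/mol; chair II (iodo equatorial, isopropyl equatorial): E = 0.00 kcal/mol.
ΔG = 2.59 kcal/mol between the two chairs.
K = exp(ΔG/RT) with R = 1.987×10⁻³ kcal mol⁻¹ K⁻¹ and T = 315 K gives K ≈ 62.7.

K ≈ 62.7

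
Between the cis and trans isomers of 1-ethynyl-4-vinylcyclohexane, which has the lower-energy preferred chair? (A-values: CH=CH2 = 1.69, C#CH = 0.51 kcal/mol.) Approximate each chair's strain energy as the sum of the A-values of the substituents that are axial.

At 1,4 positions (parity opposite): cis → (a,e or e,a); trans → (e,e or a,a).
Best chair for cis: E = 0.51 kcal/mol; best chair for trans: E = 0.00 kcal/mol.
The trans isomer is lower by 0.51 kcal/mol.

trans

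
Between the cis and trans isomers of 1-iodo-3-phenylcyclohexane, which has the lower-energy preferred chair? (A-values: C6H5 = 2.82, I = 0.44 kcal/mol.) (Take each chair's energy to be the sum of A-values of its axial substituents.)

At 1,3 positions (parity same): cis → (e,e or a,a); trans → (a,e or e,a).
Best chair for cis: E = 0.00 kcal/mol; best chair for trans: E = 0.44 kcal/mol.
The cis isomer is lower by 0.44 kcal/mol.

cis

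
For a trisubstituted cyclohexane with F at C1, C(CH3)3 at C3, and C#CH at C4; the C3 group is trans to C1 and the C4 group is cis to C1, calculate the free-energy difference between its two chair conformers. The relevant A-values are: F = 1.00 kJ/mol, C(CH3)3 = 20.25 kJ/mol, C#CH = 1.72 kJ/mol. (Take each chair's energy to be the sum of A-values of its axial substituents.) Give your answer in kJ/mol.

20.97 kJ/mol

Chair I (fluoro axial, tert-butyl equatorial, ethynyl equatorial): E = 1.00 kJ/mol.
Chair II (fluoro equatorial, tert-butyl axial, ethynyl axial): E = 21.97 kJ/mol.
ΔE = 21.97 − 1.00 = 20.97 kJ/mol; chair I is more stable.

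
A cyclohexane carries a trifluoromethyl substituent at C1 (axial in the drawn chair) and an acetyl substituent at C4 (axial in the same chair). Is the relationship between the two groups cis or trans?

trans

C1 and C4 have opposite parity, so their axial bonds point in opposite directions.
With opposite-parity carbons, two substituents on the same face are one axial and one equatorial; opposite faces give both axial or both equatorial.
Here the groups are axial/axial → opposite face → trans.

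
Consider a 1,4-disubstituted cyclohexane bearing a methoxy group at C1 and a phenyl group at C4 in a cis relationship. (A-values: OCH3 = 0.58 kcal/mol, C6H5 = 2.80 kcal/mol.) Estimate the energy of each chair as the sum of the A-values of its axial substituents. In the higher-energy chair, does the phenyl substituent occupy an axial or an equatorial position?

axial

C1 and C4 have opposite parity, so for the cis isomer the two substituents are one axial and one equatorial in each chair.
Chair I (methoxy axial, phenyl equatorial): E = 0.58 kcal/mol.
Chair II (methoxy equatorial, phenyl axial): E = 2.80 kcal/mol.
Chair II is the less stable (higher-energy) conformer, and in that chair the phenyl group is axial.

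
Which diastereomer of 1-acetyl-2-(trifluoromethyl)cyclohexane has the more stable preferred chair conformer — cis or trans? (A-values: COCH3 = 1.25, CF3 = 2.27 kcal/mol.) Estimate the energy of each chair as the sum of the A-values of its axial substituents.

At 1,2 positions (parity opposite): cis → (a,e or e,a); trans → (e,e or a,a).
Best chair for cis: E = 1.25 kcal/mol; best chair for trans: E = 0.00 kcal/mol.
The trans isomer is lower by 1.25 kcal/mol.

trans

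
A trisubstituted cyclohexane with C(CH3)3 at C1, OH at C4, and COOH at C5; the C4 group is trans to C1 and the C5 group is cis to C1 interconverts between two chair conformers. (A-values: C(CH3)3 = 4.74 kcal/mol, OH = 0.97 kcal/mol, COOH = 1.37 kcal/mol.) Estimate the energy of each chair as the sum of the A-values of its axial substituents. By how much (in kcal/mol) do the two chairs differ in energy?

Chair I (tert-butyl axial, hydroxyl axial, carboxyl axial): E = 7.08 kcal/mol.
Chair II (tert-butyl equatorial, hydroxyl equatorial, carboxyl equatorial): E = 0.00 kcal/mol.
ΔE = 7.08 − 0.00 = 7.08 kcal/mol; chair II is more stable.

7.08 kcal/mol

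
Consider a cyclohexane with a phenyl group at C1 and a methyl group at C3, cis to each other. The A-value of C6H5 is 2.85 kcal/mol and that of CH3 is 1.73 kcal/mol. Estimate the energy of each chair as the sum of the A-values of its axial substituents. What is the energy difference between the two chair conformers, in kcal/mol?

4.58 kcal/mol

C1 and C3 have the same parity, so for the cis isomer the two substituents are e,e in one chair and a,a in the other.
Chair I (phenyl axial, methyl axial): E = 4.58 kcal/mol.
Chair II (phenyl equatorial, methyl equatorial): E = 0.00 kcal/mol.
ΔE = 4.58 − 0.00 = 4.58 kcal/mol; chair II is more stable.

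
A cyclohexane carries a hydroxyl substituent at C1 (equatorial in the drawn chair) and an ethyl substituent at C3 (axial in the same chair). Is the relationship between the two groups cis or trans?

C1 and C3 have the same parity, so their axial bonds point in the same direction.
With same-parity carbons, two substituents on the same face are both axial or both equatorial; opposite faces give one of each.
Here the groups are equatorial/axial → opposite face → trans.

trans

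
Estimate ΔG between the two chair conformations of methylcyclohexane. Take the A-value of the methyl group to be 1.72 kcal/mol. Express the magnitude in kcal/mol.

A monosubstituted cyclohexane has one chair with the methyl group axial (E = A = 1.72 kcal/mol) and one with it equatorial (E = 0).
ΔE = 1.72 − 0 = 1.72 kcal/mol.

1.72 kcal/mol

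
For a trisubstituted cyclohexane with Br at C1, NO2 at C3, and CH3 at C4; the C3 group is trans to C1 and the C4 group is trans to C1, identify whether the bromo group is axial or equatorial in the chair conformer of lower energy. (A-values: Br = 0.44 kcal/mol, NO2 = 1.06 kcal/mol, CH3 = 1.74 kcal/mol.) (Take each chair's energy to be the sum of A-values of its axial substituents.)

Chair I (bromo axial, nitro equatorial, methyl axial): E = 2.18 kcal/mol.
Chair II (bromo equatorial, nitro axial, methyl equatorial): E = 1.06 kcal/mol.
Chair II is the more stable (lower-energy) conformer, and in that chair the bromo group is equatorial.

equatorial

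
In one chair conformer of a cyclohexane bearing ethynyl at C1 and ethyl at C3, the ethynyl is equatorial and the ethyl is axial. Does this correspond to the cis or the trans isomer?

trans

C1 and C3 have the same parity, so their axial bonds point in the same direction.
With same-parity carbons, two substituents on the same face are both axial or both equatorial; opposite faces give one of each.
Here the groups are equatorial/axial → opposite face → trans.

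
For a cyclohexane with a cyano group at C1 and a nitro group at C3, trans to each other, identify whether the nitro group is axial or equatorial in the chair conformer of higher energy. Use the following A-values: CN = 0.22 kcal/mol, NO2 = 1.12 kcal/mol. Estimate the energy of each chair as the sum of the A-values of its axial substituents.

C1 and C3 have the same parity, so for the trans isomer the two substituents are one axial and one equatorial in each chair.
Chair I (cyano axial, nitro equatorial): E = 0.22 kcal/mol.
Chair II (cyano equatorial, nitro axial): E = 1.12 kcal/mol.
Chair II is the less stable (higher-energy) conformer, and in that chair the nitro group is axial.

axial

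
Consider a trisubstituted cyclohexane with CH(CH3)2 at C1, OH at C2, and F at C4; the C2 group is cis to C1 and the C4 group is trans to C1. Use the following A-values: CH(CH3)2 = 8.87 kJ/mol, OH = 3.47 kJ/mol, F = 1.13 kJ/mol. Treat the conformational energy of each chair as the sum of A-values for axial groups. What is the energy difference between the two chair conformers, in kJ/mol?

6.53 kJ/mol

Chair I (isopropyl axial, hydroxyl equatorial, fluoro axial): E = 10.00 kJ/mol.
Chair II (isopropyl equatorial, hydroxyl axial, fluoro equatorial): E = 3.47 kJ/mol.
ΔE = 10.00 − 3.47 = 6.53 kJ/mol; chair II is more stable.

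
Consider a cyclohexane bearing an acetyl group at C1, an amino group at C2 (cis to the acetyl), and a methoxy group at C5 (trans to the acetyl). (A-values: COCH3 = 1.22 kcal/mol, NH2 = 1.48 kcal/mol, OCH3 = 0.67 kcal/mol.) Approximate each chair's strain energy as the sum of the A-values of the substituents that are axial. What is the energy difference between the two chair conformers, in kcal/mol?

Chair I (acetyl axial, amino equatorial, methoxy equatorial): E = 1.22 kcal/mol.
Chair II (acetyl equatorial, amino axial, methoxy axial): E = 2.15 kcal/mol.
ΔE = 2.15 − 1.22 = 0.93 kcal/mol; chair I is more stable.

0.93 kcal/mol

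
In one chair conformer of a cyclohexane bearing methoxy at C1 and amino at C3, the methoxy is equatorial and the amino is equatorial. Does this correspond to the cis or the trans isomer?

C1 and C3 have the same parity, so their axial bonds point in the same direction.
With same-parity carbons, two substituents on the same face are both axial or both equatorial; opposite faces give one of each.
Here the groups are equatorial/equatorial → same face → cis.

cis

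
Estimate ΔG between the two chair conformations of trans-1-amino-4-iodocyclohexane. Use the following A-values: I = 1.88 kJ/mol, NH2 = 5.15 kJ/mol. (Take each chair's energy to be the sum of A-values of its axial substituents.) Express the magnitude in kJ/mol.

C1 and C4 have opposite parity, so for the trans isomer the two substituents are e,e in one chair and a,a in the other.
Chair I (iodo axial, amino axial): E = 7.03 kJ/mol.
Chair II (iodo equatorial, amino equatorial): E = 0.00 kJ/mol.
ΔE = 7.03 − 0.00 = 7.03 kJ/mol; chair II is more stable.

7.03 kJ/mol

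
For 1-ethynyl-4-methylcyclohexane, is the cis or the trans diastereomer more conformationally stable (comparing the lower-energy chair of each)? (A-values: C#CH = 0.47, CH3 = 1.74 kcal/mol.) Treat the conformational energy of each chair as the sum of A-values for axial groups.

trans

At 1,4 positions (parity opposite): cis → (a,e or e,a); trans → (e,e or a,a).
Best chair for cis: E = 0.47 kcal/mol; best chair for trans: E = 0.00 kcal/mol.
The trans isomer is lower by 0.47 kcal/mol.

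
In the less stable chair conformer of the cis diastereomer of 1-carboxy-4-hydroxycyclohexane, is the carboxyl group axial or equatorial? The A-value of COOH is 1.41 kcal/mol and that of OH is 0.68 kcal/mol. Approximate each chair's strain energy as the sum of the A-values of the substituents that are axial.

axial

C1 and C4 have opposite parity, so for the cis isomer the two substituents are one axial and one equatorial in each chair.
Chair I (carboxyl axial, hydroxyl equatorial): E = 1.41 kcal/mol.
Chair II (carboxyl equatorial, hydroxyl axial): E = 0.68 kcal/mol.
Chair I is the less stable (higher-energy) conformer, and in that chair the carboxyl group is axial.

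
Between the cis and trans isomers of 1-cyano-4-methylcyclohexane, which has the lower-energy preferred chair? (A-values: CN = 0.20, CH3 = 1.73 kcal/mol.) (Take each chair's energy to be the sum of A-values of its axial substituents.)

At 1,4 positions (parity opposite): cis → (a,e or e,a); trans → (e,e or a,a).
Best chair for cis: E = 0.20 kcal/mol; best chair for trans: E = 0.00 kcal/mol.
The trans isomer is lower by 0.20 kcal/mol.

trans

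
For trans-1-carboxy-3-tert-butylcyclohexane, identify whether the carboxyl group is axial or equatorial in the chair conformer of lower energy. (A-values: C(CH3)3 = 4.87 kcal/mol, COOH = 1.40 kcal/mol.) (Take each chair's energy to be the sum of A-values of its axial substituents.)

C1 and C3 have the same parity, so for the trans isomer the two substituents are one axial and one equatorial in each chair.
Chair I (tert-butyl axial, carboxyl equatorial): E = 4.87 kcal/mol.
Chair II (tert-butyl equatorial, carboxyl axial): E = 1.40 kcal/mol.
Chair II is the more stable (lower-energy) conformer, and in that chair the carboxyl group is axial.

axial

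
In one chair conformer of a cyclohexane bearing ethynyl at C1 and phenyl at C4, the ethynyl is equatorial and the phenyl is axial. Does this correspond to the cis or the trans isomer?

cis

C1 and C4 have opposite parity, so their axial bonds point in opposite directions.
With opposite-parity carbons, two substituents on the same face are one axial and one equatorial; opposite faces give both axial or both equatorial.
Here the groups are equatorial/axial → same face → cis.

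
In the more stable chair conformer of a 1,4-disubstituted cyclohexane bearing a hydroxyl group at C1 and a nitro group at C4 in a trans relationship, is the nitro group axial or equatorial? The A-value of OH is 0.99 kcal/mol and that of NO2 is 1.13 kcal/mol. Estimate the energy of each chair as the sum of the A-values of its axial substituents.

C1 and C4 have opposite parity, so for the trans isomer the two substituents are e,e in one chair and a,a in the other.
Chair I (hydroxyl axial, nitro axial): E = 2.12 kcal/mol.
Chair II (hydroxyl equatorial, nitro equatorial): E = 0.00 kcal/mol.
Chair II is the more stable (lower-energy) conformer, and in that chair the nitro group is equatorial.

equatorial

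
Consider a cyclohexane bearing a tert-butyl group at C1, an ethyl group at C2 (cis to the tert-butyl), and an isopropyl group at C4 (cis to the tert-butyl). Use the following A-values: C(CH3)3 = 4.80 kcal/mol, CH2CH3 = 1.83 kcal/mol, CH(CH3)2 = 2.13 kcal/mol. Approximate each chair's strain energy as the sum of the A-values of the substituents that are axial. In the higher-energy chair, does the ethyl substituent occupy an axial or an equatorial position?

Chair I (tert-butyl axial, ethyl equatorial, isopropyl equatorial): E = 4.80 kcal/mol.
Chair II (tert-butyl equatorial, ethyl axial, isopropyl axial): E = 3.96 kcal/mol.
Chair I is the less stable (higher-energy) conformer, and in that chair the ethyl group is equatorial.

equatorial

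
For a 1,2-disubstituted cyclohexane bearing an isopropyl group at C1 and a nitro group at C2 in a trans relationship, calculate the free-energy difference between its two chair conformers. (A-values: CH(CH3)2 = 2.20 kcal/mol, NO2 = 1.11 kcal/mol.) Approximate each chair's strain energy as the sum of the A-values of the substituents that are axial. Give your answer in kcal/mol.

3.31 kcal/mol

C1 and C2 have opposite parity, so for the trans isomer the two substituents are e,e in one chair and a,a in the other.
Chair I (isopropyl axial, nitro axial): E = 3.31 kcal/mol.
Chair II (isopropyl equatorial, nitro equatorial): E = 0.00 kcal/mol.
ΔE = 3.31 − 0.00 = 3.31 kcal/mol; chair II is more stable.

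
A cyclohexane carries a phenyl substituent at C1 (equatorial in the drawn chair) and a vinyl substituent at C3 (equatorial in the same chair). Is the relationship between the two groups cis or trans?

C1 and C3 have the same parity, so their axial bonds point in the same direction.
With same-parity carbons, two substituents on the same face are both axial or both equatorial; opposite faces give one of each.
Here the groups are equatorial/equatorial → same face → cis.

cis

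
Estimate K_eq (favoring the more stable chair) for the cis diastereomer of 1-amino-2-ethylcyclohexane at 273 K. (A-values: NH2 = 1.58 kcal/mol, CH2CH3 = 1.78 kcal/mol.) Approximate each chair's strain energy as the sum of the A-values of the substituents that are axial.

C1 and C2 have opposite parity, so for the cis isomer the two substituents are one axial and one equatorial in each chair.
Chair I (amino axial, ethyl equatorial): E = 1.58 kcal/mol; chair II (amino equatorial, ethyl axial): E = 1.78 kcal/mol.
ΔG = 0.20 kcal/mol between the two chairs.
K = exp(ΔG/RT) with R = 1.987×10⁻³ kcal mol⁻¹ K⁻¹ and T = 273 K gives K ≈ 1.45.

K ≈ 1.45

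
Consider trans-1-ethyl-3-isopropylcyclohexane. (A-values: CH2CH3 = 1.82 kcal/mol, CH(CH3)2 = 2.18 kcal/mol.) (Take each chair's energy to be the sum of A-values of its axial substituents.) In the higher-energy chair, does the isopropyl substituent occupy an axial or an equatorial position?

axial

C1 and C3 have the same parity, so for the trans isomer the two substituents are one axial and one equatorial in each chair.
Chair I (ethyl axial, isopropyl equatorial): E = 1.82 kcal/mol.
Chair II (ethyl equatorial, isopropyl axial): E = 2.18 kcal/mol.
Chair II is the less stable (higher-energy) conformer, and in that chair the isopropyl group is axial.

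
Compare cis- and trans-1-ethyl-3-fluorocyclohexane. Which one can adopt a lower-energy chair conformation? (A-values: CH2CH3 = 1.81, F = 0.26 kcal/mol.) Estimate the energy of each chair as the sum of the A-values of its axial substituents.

cis

At 1,3 positions (parity same): cis → (e,e or a,a); trans → (a,e or e,a).
Best chair for cis: E = 0.00 kcal/mol; best chair for trans: E = 0.26 kcal/mol.
The cis isomer is lower by 0.26 kcal/mol.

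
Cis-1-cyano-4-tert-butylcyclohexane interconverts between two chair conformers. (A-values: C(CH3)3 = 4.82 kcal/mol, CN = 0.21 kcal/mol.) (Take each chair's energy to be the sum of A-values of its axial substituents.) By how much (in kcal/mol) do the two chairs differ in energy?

4.61 kcal/mol

C1 and C4 have opposite parity, so for the cis isomer the two substituents are one axial and one equatorial in each chair.
Chair I (tert-butyl axial, cyano equatorial): E = 4.82 kcal/mol.
Chair II (tert-butyl equatorial, cyano axial): E = 0.21 kcal/mol.
ΔE = 4.82 − 0.21 = 4.61 kcal/mol; chair II is more stable.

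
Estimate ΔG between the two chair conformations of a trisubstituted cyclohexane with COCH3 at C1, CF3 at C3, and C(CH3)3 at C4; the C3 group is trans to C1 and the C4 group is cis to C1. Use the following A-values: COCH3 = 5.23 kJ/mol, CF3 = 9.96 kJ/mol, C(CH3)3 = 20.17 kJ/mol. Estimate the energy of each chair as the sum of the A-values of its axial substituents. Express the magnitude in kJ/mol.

Chair I (acetyl axial, trifluoromethyl equatorial, tert-butyl equatorial): E = 5.23 kJ/mol.
Chair II (acetyl equatorial, trifluoromethyl axial, tert-butyl axial): E = 30.13 kJ/mol.
ΔE = 30.13 − 5.23 = 24.90 kJ/mol; chair I is more stable.

24.90 kJ/mol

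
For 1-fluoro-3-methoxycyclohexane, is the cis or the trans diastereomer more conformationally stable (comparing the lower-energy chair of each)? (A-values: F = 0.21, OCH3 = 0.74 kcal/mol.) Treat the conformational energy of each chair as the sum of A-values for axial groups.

At 1,3 positions (parity same): cis → (e,e or a,a); trans → (a,e or e,a).
Best chair for cis: E = 0.00 kcal/mol; best chair for trans: E = 0.21 kcal/mol.
The cis isomer is lower by 0.21 kcal/mol.

cis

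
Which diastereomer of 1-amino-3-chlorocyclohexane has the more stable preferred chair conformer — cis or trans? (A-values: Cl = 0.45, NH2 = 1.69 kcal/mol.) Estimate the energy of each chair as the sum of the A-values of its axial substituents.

At 1,3 positions (parity same): cis → (e,e or a,a); trans → (a,e or e,a).
Best chair for cis: E = 0.00 kcal/mol; best chair for trans: E = 0.45 kcal/mol.
The cis isomer is lower by 0.45 kcal/mol.

cis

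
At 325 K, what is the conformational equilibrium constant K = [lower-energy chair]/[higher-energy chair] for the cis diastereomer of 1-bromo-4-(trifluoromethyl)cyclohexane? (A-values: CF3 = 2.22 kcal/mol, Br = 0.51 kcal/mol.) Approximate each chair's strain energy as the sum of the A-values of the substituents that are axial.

K ≈ 14.1

C1 and C4 have opposite parity, so for the cis isomer the two substituents are one axial and one equatorial in each chair.
Chair I (trifluoromethyl axial, bromo equatorial): E = 2.22 kcal/mol; chair II (trifluoromethyl equatorial, bromo axial): E = 0.51 kcal/mol.
ΔG = 1.71 kcal/mol between the two chairs.
K = exp(ΔG/RT) with R = 1.987×10⁻³ kcal mol⁻¹ K⁻¹ and T = 325 K gives K ≈ 14.1.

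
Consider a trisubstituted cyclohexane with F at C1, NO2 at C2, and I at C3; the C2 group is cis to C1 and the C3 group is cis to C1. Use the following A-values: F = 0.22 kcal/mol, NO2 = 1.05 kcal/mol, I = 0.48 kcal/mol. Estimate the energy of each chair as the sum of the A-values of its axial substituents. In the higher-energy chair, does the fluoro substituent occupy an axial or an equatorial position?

Chair I (fluoro axial, nitro equatorial, iodo axial): E = 0.70 kcal/mol.
Chair II (fluoro equatorial, nitro axial, iodo equatorial): E = 1.05 kcal/mol.
Chair II is the less stable (higher-energy) conformer, and in that chair the fluoro group is equatorial.

equatorial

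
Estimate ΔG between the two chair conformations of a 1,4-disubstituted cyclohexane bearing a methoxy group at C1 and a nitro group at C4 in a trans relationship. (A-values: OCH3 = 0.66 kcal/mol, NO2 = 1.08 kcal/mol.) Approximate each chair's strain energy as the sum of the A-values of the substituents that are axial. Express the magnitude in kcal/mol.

1.74 kcal/mol

C1 and C4 have opposite parity, so for the trans isomer the two substituents are e,e in one chair and a,a in the other.
Chair I (methoxy axial, nitro axial): E = 1.74 kcal/mol.
Chair II (methoxy equatorial, nitro equatorial): E = 0.00 kcal/mol.
ΔE = 1.74 − 0.00 = 1.74 kcal/mol; chair II is more stable.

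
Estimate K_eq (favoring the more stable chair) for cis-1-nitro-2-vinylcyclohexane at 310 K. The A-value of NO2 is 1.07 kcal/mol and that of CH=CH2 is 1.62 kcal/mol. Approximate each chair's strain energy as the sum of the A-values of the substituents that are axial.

K ≈ 2.44

C1 and C2 have opposite parity, so for the cis isomer the two substituents are one axial and one equatorial in each chair.
Chair I (nitro axial, vinyl equatorial): E = 1.07 kcal/mol; chair II (nitro equatorial, vinyl axial): E = 1.62 kcal/mol.
ΔG = 0.55 kcal/mol between the two chairs.
K = exp(ΔG/RT) with R = 1.987×10⁻³ kcal mol⁻¹ K⁻¹ and T = 310 K gives K ≈ 2.44.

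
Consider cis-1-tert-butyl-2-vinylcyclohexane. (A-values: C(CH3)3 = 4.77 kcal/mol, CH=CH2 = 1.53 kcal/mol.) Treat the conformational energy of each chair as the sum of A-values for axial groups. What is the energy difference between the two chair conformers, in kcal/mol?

3.24 kcal/mol

C1 and C2 have opposite parity, so for the cis isomer the two substituents are one axial and one equatorial in each chair.
Chair I (tert-butyl axial, vinyl equatorial): E = 4.77 kcal/mol.
Chair II (tert-butyl equatorial, vinyl axial): E = 1.53 kcal/mol.
ΔE = 4.77 − 1.53 = 3.24 kcal/mol; chair II is more stable.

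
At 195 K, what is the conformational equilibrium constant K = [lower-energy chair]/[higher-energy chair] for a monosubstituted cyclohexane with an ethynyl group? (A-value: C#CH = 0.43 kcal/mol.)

One chair has the ethynyl group axial (E = 0.43 kcal/mol) and the other has it equatorial (E = 0).
ΔG = 0.43 kcal/mol between the two chairs.
K = exp(ΔG/RT) with R = 1.987×10⁻³ kcal mol⁻¹ K⁻¹ and T = 195 K gives K ≈ 3.03.

K ≈ 3.03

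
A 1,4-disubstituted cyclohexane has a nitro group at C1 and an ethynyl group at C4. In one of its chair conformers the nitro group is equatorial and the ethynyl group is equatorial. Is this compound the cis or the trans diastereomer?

C1 and C4 have opposite parity, so their axial bonds point in opposite directions.
With opposite-parity carbons, two substituents on the same face are one axial and one equatorial; opposite faces give both axial or both equatorial.
Here the groups are equatorial/equatorial → opposite face → trans.

trans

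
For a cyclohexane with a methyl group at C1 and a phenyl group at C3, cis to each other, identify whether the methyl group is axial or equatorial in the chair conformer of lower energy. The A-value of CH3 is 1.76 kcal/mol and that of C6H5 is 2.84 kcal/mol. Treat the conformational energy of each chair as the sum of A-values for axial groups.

equatorial

C1 and C3 have the same parity, so for the cis isomer the two substituents are e,e in one chair and a,a in the other.
Chair I (methyl axial, phenyl axial): E = 4.60 kcal/mol.
Chair II (methyl equatorial, phenyl equatorial): E = 0.00 kcal/mol.
Chair II is the more stable (lower-energy) conformer, and in that chair the methyl group is equatorial.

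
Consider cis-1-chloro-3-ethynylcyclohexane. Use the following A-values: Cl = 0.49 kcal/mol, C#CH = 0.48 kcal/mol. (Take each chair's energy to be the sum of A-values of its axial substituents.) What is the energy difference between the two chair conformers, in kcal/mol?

0.97 kcal/mol

C1 and C3 have the same parity, so for the cis isomer the two substituents are e,e in one chair and a,a in the other.
Chair I (chloro axial, ethynyl axial): E = 0.97 kcal/mol.
Chair II (chloro equatorial, ethynyl equatorial): E = 0.00 kcal/mol.
ΔE = 0.97 − 0.00 = 0.97 kcal/mol; chair II is more stable.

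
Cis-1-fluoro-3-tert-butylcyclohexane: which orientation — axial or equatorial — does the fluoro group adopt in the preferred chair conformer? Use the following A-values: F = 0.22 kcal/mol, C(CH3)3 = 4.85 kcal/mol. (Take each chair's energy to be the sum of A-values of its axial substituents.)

C1 and C3 have the same parity, so for the cis isomer the two substituents are e,e in one chair and a,a in the other.
Chair I (fluoro axial, tert-butyl axial): E = 5.07 kcal/mol.
Chair II (fluoro equatorial, tert-butyl equatorial): E = 0.00 kcal/mol.
Chair II is the more stable (lower-energy) conformer, and in that chair the fluoro group is equatorial.

equatorial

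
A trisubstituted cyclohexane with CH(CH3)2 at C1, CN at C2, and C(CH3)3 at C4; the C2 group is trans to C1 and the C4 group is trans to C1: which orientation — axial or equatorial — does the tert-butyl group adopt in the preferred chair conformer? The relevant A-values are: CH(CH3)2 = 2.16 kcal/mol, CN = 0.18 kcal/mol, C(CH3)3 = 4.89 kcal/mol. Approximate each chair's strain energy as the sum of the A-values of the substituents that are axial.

equatorial

Chair I (isopropyl axial, cyano axial, tert-butyl axial): E = 7.23 kcal/mol.
Chair II (isopropyl equatorial, cyano equatorial, tert-butyl equatorial): E = 0.00 kcal/mol.
Chair II is the more stable (lower-energy) conformer, and in that chair the tert-butyl group is equatorial.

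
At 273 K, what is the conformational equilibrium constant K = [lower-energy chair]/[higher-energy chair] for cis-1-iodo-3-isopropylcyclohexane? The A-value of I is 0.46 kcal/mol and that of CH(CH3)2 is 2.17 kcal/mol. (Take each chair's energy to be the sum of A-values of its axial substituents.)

K ≈ 128

C1 and C3 have the same parity, so for the cis isomer the two substituents are e,e in one chair and a,a in the other.
Chair I (iodo axial, isopropyl axial): E = 2.63 kcal/mol; chair II (iodo equatorial, isopropyl equatorial): E = 0.00 kcal/mol.
ΔG = 2.63 kcal/mol between the two chairs.
K = exp(ΔG/RT) with R = 1.987×10⁻³ kcal mol⁻¹ K⁻¹ and T = 273 K gives K ≈ 128.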